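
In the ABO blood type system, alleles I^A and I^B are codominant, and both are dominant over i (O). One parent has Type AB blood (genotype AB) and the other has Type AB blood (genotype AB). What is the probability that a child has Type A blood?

Cross: AB × AB
Possible offspring genotypes: 1 AA, 2 AB, 1 BB
Blood type counts: 1 Type A, 2 Type AB, 1 Type B
Probability of Type A: 1/4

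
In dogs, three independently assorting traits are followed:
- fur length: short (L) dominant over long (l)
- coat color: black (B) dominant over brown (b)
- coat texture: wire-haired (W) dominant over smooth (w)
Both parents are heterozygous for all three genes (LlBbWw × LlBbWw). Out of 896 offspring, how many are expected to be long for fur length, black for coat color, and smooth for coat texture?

Trihybrid cross: LlBbWw × LlBbWw
Each trait segregates independently with a 3:1 phenotypic ratio, so each gene contributes 3/4 (dominant) or 1/4 (recessive).
Target: long (fur length), black (coat color), smooth (coat texture)
Probability = product of independent per-trait probabilities
= 1/4 × 3/4 × 1/4 = 3/64
Expected count = 3/64 × 896 = 42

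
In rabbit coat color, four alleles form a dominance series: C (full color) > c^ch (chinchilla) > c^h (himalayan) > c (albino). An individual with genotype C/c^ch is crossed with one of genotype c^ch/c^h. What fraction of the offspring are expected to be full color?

Cross: C/c^ch × c^ch/c^h
Allele dominance: C > c^ch > c^h > c
Offspring genotypes: 1 C/c^ch, 1 C/c^h, 1 c^ch/c^ch, 1 c^ch/c^h
Phenotype counts: 2 full color, 2 chinchilla
full color: 2 out of 4
Probability: 2/4 = 1/2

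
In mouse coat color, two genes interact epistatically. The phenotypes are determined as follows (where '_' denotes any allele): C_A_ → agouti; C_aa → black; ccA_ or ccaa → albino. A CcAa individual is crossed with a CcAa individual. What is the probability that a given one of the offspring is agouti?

Cross: CcAa × CcAa — consider each gene separately:
C gene: Cc × Cc → 1 CC, 2 Cc, 1 cc → 3 C_ : 1 cc (out of 4)
A gene: Aa × Aa → 1 AA, 2 Aa, 1 aa → 3 A_ : 1 aa (out of 4)
Genotype classes (out of 4 × 4 = 16): C_A_ = 3×3 = 9; C_aa = 3×1 = 3; ccA_ = 1×3 = 3; ccaa = 1×1 = 1
Apply the phenotype rules: C_A_ (9) → agouti; C_aa (3) → black; ccA_ (3) + ccaa (1) → albino
Phenotype counts (out of 16): 9 agouti, 3 black, 4 albino
agouti: 9 out of 16
Probability: 9/16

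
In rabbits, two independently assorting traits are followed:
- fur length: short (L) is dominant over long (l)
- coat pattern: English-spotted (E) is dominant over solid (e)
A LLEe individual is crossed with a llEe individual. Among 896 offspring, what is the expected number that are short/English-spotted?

Dihybrid cross LLEe × llEe — consider each gene separately:
fur length: LL × ll → 4 Ll → 4 L_ (out of 4)
coat pattern: Ee × Ee → 1 EE, 2 Ee, 1 ee → 3 E_ : 1 ee (out of 4)
Combine (counts out of 4 × 4 = 16): short/English-spotted (L_E_) = 4×3 = 12; short/solid (L_ee) = 4×1 = 4
Phenotype counts (out of 16): 12 short/English-spotted, 4 short/solid
short/English-spotted: 12 out of 16 → fraction 3/4
Expected count = 3/4 × 896 = 672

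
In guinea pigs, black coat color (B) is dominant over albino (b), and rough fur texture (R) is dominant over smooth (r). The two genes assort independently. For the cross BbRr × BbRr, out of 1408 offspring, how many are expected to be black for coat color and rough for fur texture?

Dihybrid cross BbRr × BbRr — consider each gene separately:
coat color: Bb × Bb → 1 BB, 2 Bb, 1 bb → 3 B_ : 1 bb (out of 4)
fur texture: Rr × Rr → 1 RR, 2 Rr, 1 rr → 3 R_ : 1 rr (out of 4)
Looking for: black (B_) and rough (R_)
P(black) = 3/4, P(rough) = 3/4
P(both) = 3/4 × 3/4 = 9/16
Expected count = 9/16 × 1408 = 792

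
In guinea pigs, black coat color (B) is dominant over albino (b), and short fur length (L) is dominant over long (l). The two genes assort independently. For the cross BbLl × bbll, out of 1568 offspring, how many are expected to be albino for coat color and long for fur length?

Dihybrid cross BbLl × bbll — consider each gene separately:
coat color: Bb × bb → 2 Bb, 2 bb → 2 B_ : 2 bb (out of 4)
fur length: Ll × ll → 2 Ll, 2 ll → 2 L_ : 2 ll (out of 4)
Looking for: albino (bb) and long (ll)
P(albino) = 2/4, P(long) = 2/4
P(both) = 2/4 × 2/4 = 4/16 = 1/4
Expected count = 1/4 × 1568 = 392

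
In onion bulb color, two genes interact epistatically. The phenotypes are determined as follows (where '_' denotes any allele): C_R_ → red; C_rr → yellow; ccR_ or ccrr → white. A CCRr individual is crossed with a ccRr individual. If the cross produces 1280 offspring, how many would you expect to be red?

Cross: CCRr × ccRr — consider each gene separately:
C gene: CC × cc → 4 Cc → 4 C_ (out of 4)
R gene: Rr × Rr → 1 RR, 2 Rr, 1 rr → 3 R_ : 1 rr (out of 4)
Genotype classes (out of 4 × 4 = 16): C_R_ = 4×3 = 12; C_rr = 4×1 = 4
Apply the phenotype rules: C_R_ (12) → red; C_rr (4) → yellow
Phenotype counts (out of 16): 12 red, 4 yellow
red: 12 out of 16 → fraction 3/4
Expected count = 3/4 × 1280 = 960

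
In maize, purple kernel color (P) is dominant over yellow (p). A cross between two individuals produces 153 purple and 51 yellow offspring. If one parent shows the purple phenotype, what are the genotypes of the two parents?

Observed offspring: 153 purple, 51 yellow
The observed ratio simplifies to 3:1. Yellow (pp) offspring appear, so each parent must contribute one p allele. The parent stated to show purple carries P, so it is Pp. The other parent is then either Pp or pp: Pp × pp would give a 1:1 split, whereas Pp × Pp gives 3:1 — matching the data. So both parents are heterozygous (Pp × Pp).
Parent genotypes: Pp × Pp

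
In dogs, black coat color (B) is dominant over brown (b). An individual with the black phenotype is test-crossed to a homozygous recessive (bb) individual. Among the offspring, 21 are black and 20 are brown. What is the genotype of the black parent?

Test cross: ? × bb
Offspring: 21 black, 20 brown — approximately 1:1.
A 1:1 ratio in a test cross indicates the unknown parent is heterozygous (Bb).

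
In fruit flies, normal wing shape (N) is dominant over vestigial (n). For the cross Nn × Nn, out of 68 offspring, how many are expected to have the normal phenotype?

Punnett square for Nn × Nn:
Offspring genotypes: 1 NN, 2 Nn, 1 nn
Total offspring: 4
Count with target: 3
Probability: 3/4
Expected count = 3/4 × 68 = 51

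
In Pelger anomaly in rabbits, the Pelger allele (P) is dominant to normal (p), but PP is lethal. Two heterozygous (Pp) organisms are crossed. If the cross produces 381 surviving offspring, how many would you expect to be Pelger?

Cross: Pp × Pp
Punnett square offspring (before lethality): 1 PP, 2 Pp, 1 pp
The PP genotype is lethal (embryos die); surviving offspring: 2 Pp, 1 pp
Pelger: 2 out of 3 → fraction 2/3
Expected count = 2/3 × 381 = 254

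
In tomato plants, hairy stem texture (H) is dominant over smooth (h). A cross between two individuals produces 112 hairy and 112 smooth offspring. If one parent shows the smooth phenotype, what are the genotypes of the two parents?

Observed offspring: 112 hairy, 112 smooth
The observed ratio simplifies to 1:1. One parent shows smooth, so its genotype must be hh. A 1:1 offspring split requires the other parent to be heterozygous (Hh).
Parent genotypes: hh × Hh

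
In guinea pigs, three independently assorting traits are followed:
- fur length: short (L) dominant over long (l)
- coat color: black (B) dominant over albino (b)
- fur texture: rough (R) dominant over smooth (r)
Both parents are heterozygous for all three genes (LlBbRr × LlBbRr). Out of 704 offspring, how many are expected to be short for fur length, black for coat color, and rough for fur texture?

Trihybrid cross: LlBbRr × LlBbRr
Each trait segregates independently with a 3:1 phenotypic ratio, so each gene contributes 3/4 (dominant) or 1/4 (recessive).
Target: short (fur length), black (coat color), rough (fur texture)
Probability = product of independent per-trait probabilities
= 3/4 × 3/4 × 3/4 = 27/64
Expected count = 27/64 × 704 = 297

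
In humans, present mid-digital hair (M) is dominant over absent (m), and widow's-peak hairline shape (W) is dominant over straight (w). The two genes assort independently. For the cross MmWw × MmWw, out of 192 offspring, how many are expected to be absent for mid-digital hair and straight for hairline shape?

Dihybrid cross MmWw × MmWw — consider each gene separately:
mid-digital hair: Mm × Mm → 1 MM, 2 Mm, 1 mm → 3 M_ : 1 mm (out of 4)
hairline shape: Ww × Ww → 1 WW, 2 Ww, 1 ww → 3 W_ : 1 ww (out of 4)
Looking for: absent (mm) and straight (ww)
P(absent) = 1/4, P(straight) = 1/4
P(both) = 1/4 × 1/4 = 1/16
Expected count = 1/16 × 192 = 12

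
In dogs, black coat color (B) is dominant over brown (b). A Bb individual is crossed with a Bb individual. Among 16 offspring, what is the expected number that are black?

Punnett square for Bb × Bb:
Offspring genotypes: 1 BB, 2 Bb, 1 bb
black: 3, brown: 1
black: 3 out of 4 → fraction 3/4
Expected count = 3/4 × 16 = 12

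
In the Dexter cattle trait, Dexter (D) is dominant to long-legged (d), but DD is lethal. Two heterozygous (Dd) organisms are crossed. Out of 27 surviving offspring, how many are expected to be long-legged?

Cross: Dd × Dd
Punnett square offspring (before lethality): 1 DD, 2 Dd, 1 dd
The DD genotype is lethal (embryos die); surviving offspring: 2 Dd, 1 dd
long-legged: 1 out of 3 → fraction 1/3
Expected count = 1/3 × 27 = 9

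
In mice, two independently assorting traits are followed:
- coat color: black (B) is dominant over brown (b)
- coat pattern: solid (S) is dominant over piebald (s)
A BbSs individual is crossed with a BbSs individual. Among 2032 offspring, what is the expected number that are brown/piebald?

Dihybrid cross BbSs × BbSs — consider each gene separately:
coat color: Bb × Bb → 1 BB, 2 Bb, 1 bb → 3 B_ : 1 bb (out of 4)
coat pattern: Ss × Ss → 1 SS, 2 Ss, 1 ss → 3 S_ : 1 ss (out of 4)
Combine (counts out of 4 × 4 = 16): black/solid (B_S_) = 3×3 = 9; black/piebald (B_ss) = 3×1 = 3; brown/solid (bbS_) = 1×3 = 3; brown/piebald (bbss) = 1×1 = 1
Phenotype counts (out of 16): 9 black/solid, 3 black/piebald, 3 brown/solid, 1 brown/piebald
brown/piebald: 1 out of 16 → fraction 1/16
Expected count = 1/16 × 2032 = 127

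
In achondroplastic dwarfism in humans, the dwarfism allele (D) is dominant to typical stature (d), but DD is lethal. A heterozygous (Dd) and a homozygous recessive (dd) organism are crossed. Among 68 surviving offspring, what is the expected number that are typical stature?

Cross: Dd × dd
Punnett square offspring (before lethality): 2 Dd, 2 dd
No DD offspring are produced in this cross.
typical stature: 2 out of 4 → fraction 1/2
Expected count = 1/2 × 68 = 34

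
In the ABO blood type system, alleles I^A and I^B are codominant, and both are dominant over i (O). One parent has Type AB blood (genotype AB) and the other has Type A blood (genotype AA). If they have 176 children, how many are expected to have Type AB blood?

Cross: AB × AA
Possible offspring genotypes: 2 AA, 2 AB
Blood type counts: 2 Type A, 2 Type AB
Probability of Type AB: 2/4 = 1/2
Expected count = 1/2 × 176 = 88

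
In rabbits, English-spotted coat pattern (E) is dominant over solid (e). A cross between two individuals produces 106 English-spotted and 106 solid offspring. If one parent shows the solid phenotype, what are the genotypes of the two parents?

Observed offspring: 106 English-spotted, 106 solid
The observed ratio simplifies to 1:1. One parent shows solid, so its genotype must be ee. A 1:1 offspring split requires the other parent to be heterozygous (Ee).
Parent genotypes: ee × Ee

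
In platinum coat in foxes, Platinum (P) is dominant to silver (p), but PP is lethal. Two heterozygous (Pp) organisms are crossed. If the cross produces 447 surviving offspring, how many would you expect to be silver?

Cross: Pp × Pp
Punnett square offspring (before lethality): 1 PP, 2 Pp, 1 pp
The PP genotype is lethal (embryos die); surviving offspring: 2 Pp, 1 pp
silver: 1 out of 3 → fraction 1/3
Expected count = 1/3 × 447 = 149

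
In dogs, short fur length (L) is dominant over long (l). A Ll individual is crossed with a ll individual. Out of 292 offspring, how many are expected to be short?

Punnett square for Ll × ll:
Offspring genotypes: 2 Ll, 2 ll
short: 2, long: 2
short: 2 out of 4 → fraction 1/2
Expected count = 1/2 × 292 = 146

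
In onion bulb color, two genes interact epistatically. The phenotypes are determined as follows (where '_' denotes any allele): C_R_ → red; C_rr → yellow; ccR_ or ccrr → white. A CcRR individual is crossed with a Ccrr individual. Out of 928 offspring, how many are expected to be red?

Cross: CcRR × Ccrr — consider each gene separately:
C gene: Cc × Cc → 1 CC, 2 Cc, 1 cc → 3 C_ : 1 cc (out of 4)
R gene: RR × rr → 4 Rr → 4 R_ (out of 4)
Genotype classes (out of 4 × 4 = 16): C_R_ = 3×4 = 12; ccR_ = 1×4 = 4
Apply the phenotype rules: C_R_ (12) → red; ccR_ (4) → white
Phenotype counts (out of 16): 12 red, 4 white
red: 12 out of 16 → fraction 3/4
Expected count = 3/4 × 928 = 696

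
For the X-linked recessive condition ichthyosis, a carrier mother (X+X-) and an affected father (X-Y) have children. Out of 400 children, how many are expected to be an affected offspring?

Cross: X+X- × X-Y
Offspring: 1 X+X-, 1 X+Y, 1 X-X-, 1 X-Y
Probability of an affected offspring: 2/4 = 1/2
Expected count = 1/2 × 400 = 200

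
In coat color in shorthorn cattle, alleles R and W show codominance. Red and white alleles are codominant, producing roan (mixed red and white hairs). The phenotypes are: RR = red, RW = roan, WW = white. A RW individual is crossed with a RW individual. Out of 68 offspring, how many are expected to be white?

Punnett square for RW × RW:
Offspring genotypes: 1 RR, 2 RW, 1 WW
Phenotype counts: 1 red, 2 roan, 1 white
white: 1 out of 4 → fraction 1/4
Expected count = 1/4 × 68 = 17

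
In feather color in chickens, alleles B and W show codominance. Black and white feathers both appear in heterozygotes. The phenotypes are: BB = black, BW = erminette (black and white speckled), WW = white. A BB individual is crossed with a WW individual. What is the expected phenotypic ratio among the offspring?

Punnett square for BB × WW:
Offspring genotypes: 4 BW
Phenotype counts: 4 erminette (black and white speckled)
Ratio: all erminette (black and white speckled)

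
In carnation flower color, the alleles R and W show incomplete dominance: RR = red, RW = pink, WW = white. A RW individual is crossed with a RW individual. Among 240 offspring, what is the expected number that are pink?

Punnett square for RW × RW:
Offspring genotypes: 1 RR, 2 RW, 1 WW
Phenotype counts: 1 red, 2 pink, 1 white
pink: 2 out of 4 → fraction 1/2
Expected count = 1/2 × 240 = 120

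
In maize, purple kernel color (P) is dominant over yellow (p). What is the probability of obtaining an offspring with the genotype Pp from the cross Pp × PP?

Punnett square for Pp × PP:
Offspring genotypes: 2 PP, 2 Pp
Total offspring: 4
Count with target: 2
Probability: 2/4 = 1/2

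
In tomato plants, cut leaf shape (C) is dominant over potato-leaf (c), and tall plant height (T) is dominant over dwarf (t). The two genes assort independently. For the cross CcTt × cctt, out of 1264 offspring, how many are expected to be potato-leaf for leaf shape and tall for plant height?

Dihybrid cross CcTt × cctt — consider each gene separately:
leaf shape: Cc × cc → 2 Cc, 2 cc → 2 C_ : 2 cc (out of 4)
plant height: Tt × tt → 2 Tt, 2 tt → 2 T_ : 2 tt (out of 4)
Looking for: potato-leaf (cc) and tall (T_)
P(potato-leaf) = 2/4, P(tall) = 2/4
P(both) = 2/4 × 2/4 = 4/16 = 1/4
Expected count = 1/4 × 1264 = 316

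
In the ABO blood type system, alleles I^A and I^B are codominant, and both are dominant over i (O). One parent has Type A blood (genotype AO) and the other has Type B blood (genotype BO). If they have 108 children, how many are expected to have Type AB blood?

Cross: AO × BO
Possible offspring genotypes: 1 AB, 1 AO, 1 BO, 1 OO
Blood type counts: 1 Type AB, 1 Type A, 1 Type B, 1 Type O
Probability of Type AB: 1/4
Expected count = 1/4 × 108 = 27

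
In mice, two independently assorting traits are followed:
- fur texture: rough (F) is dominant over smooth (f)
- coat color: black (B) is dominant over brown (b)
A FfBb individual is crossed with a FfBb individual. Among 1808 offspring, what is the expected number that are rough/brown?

Dihybrid cross FfBb × FfBb — consider each gene separately:
fur texture: Ff × Ff → 1 FF, 2 Ff, 1 ff → 3 F_ : 1 ff (out of 4)
coat color: Bb × Bb → 1 BB, 2 Bb, 1 bb → 3 B_ : 1 bb (out of 4)
Combine (counts out of 4 × 4 = 16): rough/black (F_B_) = 3×3 = 9; rough/brown (F_bb) = 3×1 = 3; smooth/black (ffB_) = 1×3 = 3; smooth/brown (ffbb) = 1×1 = 1
Phenotype counts (out of 16): 9 rough/black, 3 rough/brown, 3 smooth/black, 1 smooth/brown
rough/brown: 3 out of 16 → fraction 3/16
Expected count = 3/16 × 1808 = 339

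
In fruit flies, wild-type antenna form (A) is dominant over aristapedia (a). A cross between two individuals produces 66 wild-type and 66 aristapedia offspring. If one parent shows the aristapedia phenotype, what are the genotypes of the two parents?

Observed offspring: 66 wild-type, 66 aristapedia
The observed ratio simplifies to 1:1. One parent shows aristapedia, so its genotype must be aa. A 1:1 offspring split requires the other parent to be heterozygous (Aa).
Parent genotypes: aa × Aa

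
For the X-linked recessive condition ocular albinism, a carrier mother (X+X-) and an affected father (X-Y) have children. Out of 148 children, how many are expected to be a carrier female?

Cross: X+X- × X-Y
Offspring: 1 X+X-, 1 X+Y, 1 X-X-, 1 X-Y
Probability of a carrier female: 1/4
Expected count = 1/4 × 148 = 37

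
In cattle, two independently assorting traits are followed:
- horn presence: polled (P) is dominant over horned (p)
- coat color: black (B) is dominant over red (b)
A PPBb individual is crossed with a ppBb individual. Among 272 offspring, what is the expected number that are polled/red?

Dihybrid cross PPBb × ppBb — consider each gene separately:
horn presence: PP × pp → 4 Pp → 4 P_ (out of 4)
coat color: Bb × Bb → 1 BB, 2 Bb, 1 bb → 3 B_ : 1 bb (out of 4)
Combine (counts out of 4 × 4 = 16): polled/black (P_B_) = 4×3 = 12; polled/red (P_bb) = 4×1 = 4
Phenotype counts (out of 16): 12 polled/black, 4 polled/red
polled/red: 4 out of 16 → fraction 1/4
Expected count = 1/4 × 272 = 68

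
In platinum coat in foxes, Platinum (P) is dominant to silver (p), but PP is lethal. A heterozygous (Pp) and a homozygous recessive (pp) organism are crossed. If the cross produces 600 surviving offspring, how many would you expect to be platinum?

Cross: Pp × pp
Punnett square offspring (before lethality): 2 Pp, 2 pp
No PP offspring are produced in this cross.
platinum: 2 out of 4 → fraction 1/2
Expected count = 1/2 × 600 = 300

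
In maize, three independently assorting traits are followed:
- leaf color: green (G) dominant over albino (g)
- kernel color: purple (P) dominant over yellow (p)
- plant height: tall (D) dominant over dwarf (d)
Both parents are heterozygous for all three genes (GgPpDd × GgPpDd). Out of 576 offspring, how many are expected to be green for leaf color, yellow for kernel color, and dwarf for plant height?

Trihybrid cross: GgPpDd × GgPpDd
Each trait segregates independently with a 3:1 phenotypic ratio, so each gene contributes 3/4 (dominant) or 1/4 (recessive).
Target: green (leaf color), yellow (kernel color), dwarf (plant height)
Probability = product of independent per-trait probabilities
= 3/4 × 1/4 × 1/4 = 3/64
Expected count = 3/64 × 576 = 27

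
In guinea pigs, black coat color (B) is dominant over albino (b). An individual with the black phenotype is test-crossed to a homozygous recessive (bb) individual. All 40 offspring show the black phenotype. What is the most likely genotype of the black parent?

Test cross: ? × bb
All offspring are black.
If the unknown parent were heterozygous (Bb), about half of 40 offspring would be albino; none are. The unknown parent is most likely homozygous dominant (BB).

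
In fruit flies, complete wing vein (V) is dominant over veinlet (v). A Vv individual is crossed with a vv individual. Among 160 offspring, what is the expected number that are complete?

Punnett square for Vv × vv:
Offspring genotypes: 2 Vv, 2 vv
complete: 2, veinlet: 2
complete: 2 out of 4 → fraction 1/2
Expected count = 1/2 × 160 = 80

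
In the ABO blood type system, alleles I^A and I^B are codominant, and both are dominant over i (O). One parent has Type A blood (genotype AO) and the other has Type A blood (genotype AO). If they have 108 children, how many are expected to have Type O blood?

Cross: AO × AO
Possible offspring genotypes: 1 AA, 2 AO, 1 OO
Blood type counts: 3 Type A, 1 Type O
Probability of Type O: 1/4
Expected count = 1/4 × 108 = 27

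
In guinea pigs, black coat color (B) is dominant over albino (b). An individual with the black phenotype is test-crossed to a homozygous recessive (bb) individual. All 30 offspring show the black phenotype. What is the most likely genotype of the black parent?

Test cross: ? × bb
All offspring are black.
If the unknown parent were heterozygous (Bb), about half of 30 offspring would be albino; none are. The unknown parent is most likely homozygous dominant (BB).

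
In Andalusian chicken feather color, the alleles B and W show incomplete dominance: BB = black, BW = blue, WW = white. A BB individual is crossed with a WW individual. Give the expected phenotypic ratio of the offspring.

Punnett square for BB × WW:
Offspring genotypes: 4 BW
Phenotype counts: 4 blue
Ratio: all blue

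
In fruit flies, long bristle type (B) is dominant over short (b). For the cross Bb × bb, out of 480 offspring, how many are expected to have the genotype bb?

Punnett square for Bb × bb:
Offspring genotypes: 2 Bb, 2 bb
Total offspring: 4
Count with target: 2
Probability: 2/4 = 1/2
Expected count = 1/2 × 480 = 240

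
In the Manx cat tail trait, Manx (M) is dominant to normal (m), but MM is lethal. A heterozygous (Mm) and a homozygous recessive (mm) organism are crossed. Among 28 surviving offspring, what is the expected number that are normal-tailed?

Cross: Mm × mm
Punnett square offspring (before lethality): 2 Mm, 2 mm
No MM offspring are produced in this cross.
normal-tailed: 2 out of 4 → fraction 1/2
Expected count = 1/2 × 28 = 14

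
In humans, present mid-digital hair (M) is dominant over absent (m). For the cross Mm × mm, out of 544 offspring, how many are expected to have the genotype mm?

Punnett square for Mm × mm:
Offspring genotypes: 2 Mm, 2 mm
Total offspring: 4
Count with target: 2
Probability: 2/4 = 1/2
Expected count = 1/2 × 544 = 272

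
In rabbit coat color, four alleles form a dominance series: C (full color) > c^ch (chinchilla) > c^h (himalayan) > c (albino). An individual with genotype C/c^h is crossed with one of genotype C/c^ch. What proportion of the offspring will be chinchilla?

Cross: C/c^h × C/c^ch
Allele dominance: C > c^ch > c^h > c
Offspring genotypes: 1 C/C, 1 C/c^ch, 1 C/c^h, 1 c^ch/c^h
Phenotype counts: 3 full color, 1 chinchilla
chinchilla: 1 out of 4
Probability: 1/4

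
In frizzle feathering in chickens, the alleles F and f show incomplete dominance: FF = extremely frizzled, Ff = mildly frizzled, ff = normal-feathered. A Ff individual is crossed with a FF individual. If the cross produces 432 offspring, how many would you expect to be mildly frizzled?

Punnett square for Ff × FF:
Offspring genotypes: 2 FF, 2 Ff
Phenotype counts: 2 extremely frizzled, 2 mildly frizzled
mildly frizzled: 2 out of 4 → fraction 1/2
Expected count = 1/2 × 432 = 216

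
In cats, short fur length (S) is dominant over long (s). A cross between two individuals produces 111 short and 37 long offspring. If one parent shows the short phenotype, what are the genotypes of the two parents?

Observed offspring: 111 short, 37 long
The observed ratio simplifies to 3:1. Long (ss) offspring appear, so each parent must contribute one s allele. The parent stated to show short carries S, so it is Ss. The other parent is then either Ss or ss: Ss × ss would give a 1:1 split, whereas Ss × Ss gives 3:1 — matching the data. So both parents are heterozygous (Ss × Ss).
Parent genotypes: Ss × Ss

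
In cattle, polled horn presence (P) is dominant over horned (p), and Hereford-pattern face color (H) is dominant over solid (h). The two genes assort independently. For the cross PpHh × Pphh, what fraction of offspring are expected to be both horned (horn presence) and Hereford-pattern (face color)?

Dihybrid cross PpHh × Pphh — consider each gene separately:
horn presence: Pp × Pp → 1 PP, 2 Pp, 1 pp → 3 P_ : 1 pp (out of 4)
face color: Hh × hh → 2 Hh, 2 hh → 2 H_ : 2 hh (out of 4)
Looking for: horned (pp) and Hereford-pattern (H_)
P(horned) = 1/4, P(Hereford-pattern) = 2/4
P(both) = 1/4 × 2/4 = 2/16 = 1/8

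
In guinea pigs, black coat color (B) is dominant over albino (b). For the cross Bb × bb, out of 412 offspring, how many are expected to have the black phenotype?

Punnett square for Bb × bb:
Offspring genotypes: 2 Bb, 2 bb
Total offspring: 4
Count with target: 2
Probability: 2/4 = 1/2
Expected count = 1/2 × 412 = 206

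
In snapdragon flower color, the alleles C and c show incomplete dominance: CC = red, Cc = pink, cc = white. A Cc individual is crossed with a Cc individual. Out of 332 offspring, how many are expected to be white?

Punnett square for Cc × Cc:
Offspring genotypes: 1 CC, 2 Cc, 1 cc
Phenotype counts: 1 red, 2 pink, 1 white
white: 1 out of 4 → fraction 1/4
Expected count = 1/4 × 332 = 83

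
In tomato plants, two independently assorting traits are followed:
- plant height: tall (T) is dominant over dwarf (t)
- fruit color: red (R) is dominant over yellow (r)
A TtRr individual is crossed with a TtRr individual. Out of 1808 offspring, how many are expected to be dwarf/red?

Dihybrid cross TtRr × TtRr — consider each gene separately:
plant height: Tt × Tt → 1 TT, 2 Tt, 1 tt → 3 T_ : 1 tt (out of 4)
fruit color: Rr × Rr → 1 RR, 2 Rr, 1 rr → 3 R_ : 1 rr (out of 4)
Combine (counts out of 4 × 4 = 16): tall/red (T_R_) = 3×3 = 9; tall/yellow (T_rr) = 3×1 = 3; dwarf/red (ttR_) = 1×3 = 3; dwarf/yellow (ttrr) = 1×1 = 1
Phenotype counts (out of 16): 9 tall/red, 3 tall/yellow, 3 dwarf/red, 1 dwarf/yellow
dwarf/red: 3 out of 16 → fraction 3/16
Expected count = 3/16 × 1808 = 339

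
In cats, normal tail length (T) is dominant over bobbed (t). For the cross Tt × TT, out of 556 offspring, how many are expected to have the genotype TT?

Punnett square for Tt × TT:
Offspring genotypes: 2 TT, 2 Tt
Total offspring: 4
Count with target: 2
Probability: 2/4 = 1/2
Expected count = 1/2 × 556 = 278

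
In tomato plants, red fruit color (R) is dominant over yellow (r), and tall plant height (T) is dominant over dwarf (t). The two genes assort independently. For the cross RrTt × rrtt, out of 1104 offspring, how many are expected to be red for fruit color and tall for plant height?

Dihybrid cross RrTt × rrtt — consider each gene separately:
fruit color: Rr × rr → 2 Rr, 2 rr → 2 R_ : 2 rr (out of 4)
plant height: Tt × tt → 2 Tt, 2 tt → 2 T_ : 2 tt (out of 4)
Looking for: red (R_) and tall (T_)
P(red) = 2/4, P(tall) = 2/4
P(both) = 2/4 × 2/4 = 4/16 = 1/4
Expected count = 1/4 × 1104 = 276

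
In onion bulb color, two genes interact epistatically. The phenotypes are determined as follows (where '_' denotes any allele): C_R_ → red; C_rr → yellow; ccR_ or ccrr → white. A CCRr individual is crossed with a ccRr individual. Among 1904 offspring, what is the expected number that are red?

Cross: CCRr × ccRr — consider each gene separately:
C gene: CC × cc → 4 Cc → 4 C_ (out of 4)
R gene: Rr × Rr → 1 RR, 2 Rr, 1 rr → 3 R_ : 1 rr (out of 4)
Genotype classes (out of 4 × 4 = 16): C_R_ = 4×3 = 12; C_rr = 4×1 = 4
Apply the phenotype rules: C_R_ (12) → red; C_rr (4) → yellow
Phenotype counts (out of 16): 12 red, 4 yellow
red: 12 out of 16 → fraction 3/4
Expected count = 3/4 × 1904 = 1428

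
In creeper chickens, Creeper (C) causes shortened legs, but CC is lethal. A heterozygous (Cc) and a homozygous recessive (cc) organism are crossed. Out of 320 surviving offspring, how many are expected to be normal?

Cross: Cc × cc
Punnett square offspring (before lethality): 2 Cc, 2 cc
No CC offspring are produced in this cross.
normal: 2 out of 4 → fraction 1/2
Expected count = 1/2 × 320 = 160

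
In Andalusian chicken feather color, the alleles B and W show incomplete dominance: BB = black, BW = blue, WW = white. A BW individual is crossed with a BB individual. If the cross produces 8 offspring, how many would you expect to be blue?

Punnett square for BW × BB:
Offspring genotypes: 2 BB, 2 BW
Phenotype counts: 2 black, 2 blue
blue: 2 out of 4 → fraction 1/2
Expected count = 1/2 × 8 = 4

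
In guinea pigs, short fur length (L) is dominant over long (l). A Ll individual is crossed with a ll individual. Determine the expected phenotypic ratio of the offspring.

Punnett square for Ll × ll:
Offspring genotypes: 2 Ll, 2 ll
short: 2, long: 2
Ratio: 1:1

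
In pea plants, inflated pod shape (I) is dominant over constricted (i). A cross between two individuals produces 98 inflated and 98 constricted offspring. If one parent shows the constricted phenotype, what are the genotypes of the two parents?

Observed offspring: 98 inflated, 98 constricted
The observed ratio simplifies to 1:1. One parent shows constricted, so its genotype must be ii. A 1:1 offspring split requires the other parent to be heterozygous (Ii).
Parent genotypes: ii × Ii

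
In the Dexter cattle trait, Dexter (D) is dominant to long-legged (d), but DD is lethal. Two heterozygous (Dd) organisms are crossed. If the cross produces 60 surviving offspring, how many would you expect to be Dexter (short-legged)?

Cross: Dd × Dd
Punnett square offspring (before lethality): 1 DD, 2 Dd, 1 dd
The DD genotype is lethal (embryos die); surviving offspring: 2 Dd, 1 dd
Dexter (short-legged): 2 out of 3 → fraction 2/3
Expected count = 2/3 × 60 = 40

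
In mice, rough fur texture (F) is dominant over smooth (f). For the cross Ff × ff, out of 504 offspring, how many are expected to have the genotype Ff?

Punnett square for Ff × ff:
Offspring genotypes: 2 Ff, 2 ff
Total offspring: 4
Count with target: 2
Probability: 2/4 = 1/2
Expected count = 1/2 × 504 = 252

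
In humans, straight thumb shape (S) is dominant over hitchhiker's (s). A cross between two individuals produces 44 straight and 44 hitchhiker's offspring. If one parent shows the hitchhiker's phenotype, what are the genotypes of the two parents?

Observed offspring: 44 straight, 44 hitchhiker's
The observed ratio simplifies to 1:1. One parent shows hitchhiker's, so its genotype must be ss. A 1:1 offspring split requires the other parent to be heterozygous (Ss).
Parent genotypes: ss × Ss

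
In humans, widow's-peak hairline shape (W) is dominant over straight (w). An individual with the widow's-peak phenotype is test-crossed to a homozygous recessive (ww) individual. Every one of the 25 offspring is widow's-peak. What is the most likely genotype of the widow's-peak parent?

Test cross: ? × ww
All offspring are widow's-peak.
If the unknown parent were heterozygous (Ww), about half of 25 offspring would be straight; none are. The unknown parent is most likely homozygous dominant (WW).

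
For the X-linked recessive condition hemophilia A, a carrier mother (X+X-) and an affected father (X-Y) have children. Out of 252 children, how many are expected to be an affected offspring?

Cross: X+X- × X-Y
Offspring: 1 X+X-, 1 X+Y, 1 X-X-, 1 X-Y
Probability of an affected offspring: 2/4 = 1/2
Expected count = 1/2 × 252 = 126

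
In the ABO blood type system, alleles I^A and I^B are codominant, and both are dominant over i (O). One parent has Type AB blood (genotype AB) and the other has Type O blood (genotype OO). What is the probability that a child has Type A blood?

Cross: AB × OO
Possible offspring genotypes: 2 AO, 2 BO
Blood type counts: 2 Type A, 2 Type B
Probability of Type A: 2/4 = 1/2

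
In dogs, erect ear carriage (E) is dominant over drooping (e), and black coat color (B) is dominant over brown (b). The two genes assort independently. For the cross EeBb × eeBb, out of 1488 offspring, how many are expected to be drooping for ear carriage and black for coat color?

Dihybrid cross EeBb × eeBb — consider each gene separately:
ear carriage: Ee × ee → 2 Ee, 2 ee → 2 E_ : 2 ee (out of 4)
coat color: Bb × Bb → 1 BB, 2 Bb, 1 bb → 3 B_ : 1 bb (out of 4)
Looking for: drooping (ee) and black (B_)
P(drooping) = 2/4, P(black) = 3/4
P(both) = 2/4 × 3/4 = 6/16 = 3/8
Expected count = 3/8 × 1488 = 558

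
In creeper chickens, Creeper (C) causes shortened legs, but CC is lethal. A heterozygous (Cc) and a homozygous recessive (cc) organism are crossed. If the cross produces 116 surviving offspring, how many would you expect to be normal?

Cross: Cc × cc
Punnett square offspring (before lethality): 2 Cc, 2 cc
No CC offspring are produced in this cross.
normal: 2 out of 4 → fraction 1/2
Expected count = 1/2 × 116 = 58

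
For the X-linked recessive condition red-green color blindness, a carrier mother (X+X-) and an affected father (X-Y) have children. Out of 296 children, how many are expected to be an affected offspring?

Cross: X+X- × X-Y
Offspring: 1 X+X-, 1 X+Y, 1 X-X-, 1 X-Y
Probability of an affected offspring: 2/4 = 1/2
Expected count = 1/2 × 296 = 148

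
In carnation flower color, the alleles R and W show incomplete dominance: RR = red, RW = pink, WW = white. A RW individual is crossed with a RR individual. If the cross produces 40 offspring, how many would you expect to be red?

Punnett square for RW × RR:
Offspring genotypes: 2 RR, 2 RW
Phenotype counts: 2 red, 2 pink
red: 2 out of 4 → fraction 1/2
Expected count = 1/2 × 40 = 20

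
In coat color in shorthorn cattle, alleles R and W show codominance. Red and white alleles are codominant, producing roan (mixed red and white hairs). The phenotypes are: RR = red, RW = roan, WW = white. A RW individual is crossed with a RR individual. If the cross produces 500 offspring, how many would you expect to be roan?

Punnett square for RW × RR:
Offspring genotypes: 2 RR, 2 RW
Phenotype counts: 2 red, 2 roan
roan: 2 out of 4 → fraction 1/2
Expected count = 1/2 × 500 = 250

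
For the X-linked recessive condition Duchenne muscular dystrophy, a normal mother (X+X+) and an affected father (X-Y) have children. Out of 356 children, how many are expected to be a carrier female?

Cross: X+X+ × X-Y
Offspring: 2 X+X-, 2 X+Y
Probability of a carrier female: 2/4 = 1/2
Expected count = 1/2 × 356 = 178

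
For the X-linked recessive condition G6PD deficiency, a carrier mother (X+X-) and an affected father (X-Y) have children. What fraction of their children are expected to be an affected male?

Cross: X+X- × X-Y
Offspring: 1 X+X-, 1 X+Y, 1 X-X-, 1 X-Y
Probability of an affected male: 1/4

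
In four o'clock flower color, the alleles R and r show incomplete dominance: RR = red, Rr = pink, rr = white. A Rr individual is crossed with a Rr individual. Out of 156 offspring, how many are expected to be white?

Punnett square for Rr × Rr:
Offspring genotypes: 1 RR, 2 Rr, 1 rr
Phenotype counts: 1 red, 2 pink, 1 white
white: 1 out of 4 → fraction 1/4
Expected count = 1/4 × 156 = 39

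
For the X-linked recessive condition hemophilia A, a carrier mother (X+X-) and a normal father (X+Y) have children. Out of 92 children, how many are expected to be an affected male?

Cross: X+X- × X+Y
Offspring: 1 X+X+, 1 X+Y, 1 X+X-, 1 X-Y
Probability of an affected male: 1/4
Expected count = 1/4 × 92 = 23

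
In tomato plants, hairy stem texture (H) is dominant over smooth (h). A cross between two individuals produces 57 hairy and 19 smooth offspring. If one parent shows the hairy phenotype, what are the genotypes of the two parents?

Observed offspring: 57 hairy, 19 smooth
The observed ratio simplifies to 3:1. Smooth (hh) offspring appear, so each parent must contribute one h allele. The parent stated to show hairy carries H, so it is Hh. The other parent is then either Hh or hh: Hh × hh would give a 1:1 split, whereas Hh × Hh gives 3:1 — matching the data. So both parents are heterozygous (Hh × Hh).
Parent genotypes: Hh × Hh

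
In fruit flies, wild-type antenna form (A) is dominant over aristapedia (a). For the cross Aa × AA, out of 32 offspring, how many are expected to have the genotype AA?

Punnett square for Aa × AA:
Offspring genotypes: 2 AA, 2 Aa
Total offspring: 4
Count with target: 2
Probability: 2/4 = 1/2
Expected count = 1/2 × 32 = 16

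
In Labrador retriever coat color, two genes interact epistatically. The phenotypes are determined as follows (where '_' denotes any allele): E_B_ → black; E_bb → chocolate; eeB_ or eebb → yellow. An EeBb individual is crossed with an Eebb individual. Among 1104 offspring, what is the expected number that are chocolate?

Cross: EeBb × Eebb — consider each gene separately:
E gene: Ee × Ee → 1 EE, 2 Ee, 1 ee → 3 E_ : 1 ee (out of 4)
B gene: Bb × bb → 2 Bb, 2 bb → 2 B_ : 2 bb (out of 4)
Genotype classes (out of 4 × 4 = 16): E_B_ = 3×2 = 6; E_bb = 3×2 = 6; eeB_ = 1×2 = 2; eebb = 1×2 = 2
Apply the phenotype rules: E_B_ (6) → black; E_bb (6) → chocolate; eeB_ (2) + eebb (2) → yellow
Phenotype counts (out of 16): 6 black, 6 chocolate, 4 yellow
chocolate: 6 out of 16 → fraction 3/8
Expected count = 3/8 × 1104 = 414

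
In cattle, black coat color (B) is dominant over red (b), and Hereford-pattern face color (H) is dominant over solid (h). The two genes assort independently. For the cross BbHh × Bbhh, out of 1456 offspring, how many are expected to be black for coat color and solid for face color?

Dihybrid cross BbHh × Bbhh — consider each gene separately:
coat color: Bb × Bb → 1 BB, 2 Bb, 1 bb → 3 B_ : 1 bb (out of 4)
face color: Hh × hh → 2 Hh, 2 hh → 2 H_ : 2 hh (out of 4)
Looking for: black (B_) and solid (hh)
P(black) = 3/4, P(solid) = 2/4
P(both) = 3/4 × 2/4 = 6/16 = 3/8
Expected count = 3/8 × 1456 = 546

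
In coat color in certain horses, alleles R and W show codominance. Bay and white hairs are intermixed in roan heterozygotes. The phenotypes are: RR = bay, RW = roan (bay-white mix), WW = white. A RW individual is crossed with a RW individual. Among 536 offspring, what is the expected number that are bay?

Punnett square for RW × RW:
Offspring genotypes: 1 RR, 2 RW, 1 WW
Phenotype counts: 1 bay, 2 roan (bay-white mix), 1 white
bay: 1 out of 4 → fraction 1/4
Expected count = 1/4 × 536 = 134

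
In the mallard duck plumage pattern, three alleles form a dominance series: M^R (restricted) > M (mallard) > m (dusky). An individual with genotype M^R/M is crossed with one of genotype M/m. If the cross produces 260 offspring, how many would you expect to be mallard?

Cross: M^R/M × M/m
Allele dominance: M^R > M > m
Offspring genotypes: 1 M^R/M, 1 M^R/m, 1 M/M, 1 M/m
Phenotype counts: 2 restricted, 2 mallard
mallard: 2 out of 4 → fraction 1/2
Expected count = 1/2 × 260 = 130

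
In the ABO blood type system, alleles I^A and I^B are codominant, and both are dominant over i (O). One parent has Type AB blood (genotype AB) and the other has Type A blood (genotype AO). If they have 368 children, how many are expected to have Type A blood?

Cross: AB × AO
Possible offspring genotypes: 1 AA, 1 AO, 1 AB, 1 BO
Blood type counts: 2 Type A, 1 Type AB, 1 Type B
Probability of Type A: 2/4 = 1/2
Expected count = 1/2 × 368 = 184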